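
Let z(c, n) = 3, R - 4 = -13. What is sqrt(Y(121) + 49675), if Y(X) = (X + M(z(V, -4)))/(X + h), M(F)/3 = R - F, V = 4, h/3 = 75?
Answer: sqrt(5946921710)/346 ≈ 222.88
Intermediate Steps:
h = 225 (h = 3*75 = 225)
R = -9 (R = 4 - 13 = -9)
M(F) = -27 - 3*F (M(F) = 3*(-9 - F) = -27 - 3*F)
Y(X) = (-36 + X)/(225 + X) (Y(X) = (X + (-27 - 3*3))/(X + 225) = (X + (-27 - 9))/(225 + X) = (X - 36)/(225 + X) = (-36 + X)/(225 + X))
sqrt(Y(121) + 49675) = sqrt((-36 + 121)/(225 + 121) + 49675) = sqrt(85/346 + 49675) = sqrt(17187635/346) = sqrt(5946921710)/346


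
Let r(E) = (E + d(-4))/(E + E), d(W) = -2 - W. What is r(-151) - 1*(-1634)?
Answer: 493617/302 ≈ 1634.5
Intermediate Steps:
r(E) = (2 + E)/(2*E) (r(E) = (E + (-2 - 1*(-4)))/(E + E) = (E + (-2 + 4))/((2*E)) = (E + 2)*(1/(2*E)) = (2 + E)*(1/(2*E)) = (2 + E)/(2*E))
r(-151) - 1*(-1634) = (½)*(2 - 151)/(-151) - 1*(-1634) = (½)*(-1/151)*(-149) + 1634 = 149/302 + 1634 = 493617/302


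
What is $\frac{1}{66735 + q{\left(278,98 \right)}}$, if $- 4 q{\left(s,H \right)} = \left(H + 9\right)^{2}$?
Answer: $\frac{4}{255491} \approx 1.5656 \cdot 10^{-5}$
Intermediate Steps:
$q{\left(s,H \right)} = - \frac{\left(9 + H\right)^{2}}{4}$ ($q{\left(s,H \right)} = - \frac{\left(H + 9\right)^{2}}{4} = - \frac{\left(9 + H\right)^{2}}{4}$)
$\frac{1}{66735 + q{\left(278,98 \right)}} = \frac{1}{66735 - \frac{\left(9 + 98\right)^{2}}{4}} = \frac{1}{66735 - \frac{107^{2}}{4}} = \frac{1}{66735 - \frac{11449}{4}} = \frac{1}{\frac{255491}{4}} = \frac{4}{255491}$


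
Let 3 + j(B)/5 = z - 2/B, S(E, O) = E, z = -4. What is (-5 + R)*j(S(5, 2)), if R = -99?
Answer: 3848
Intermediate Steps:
j(B) = -35 - 10/B (j(B) = -15 + 5*(-4 - 2/B) = -15 + (-20 - 10/B) = -35 - 10/B)
(-5 + R)*j(S(5, 2)) = (-5 - 99)*(-35 - 10/5) = -104*(-35 - 10*⅕) = -104*(-35 - 2) = -104*(-37) = 3848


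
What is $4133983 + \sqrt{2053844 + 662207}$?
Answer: $4133983 + \sqrt{2716051} \approx 4.1356 \cdot 10^{6}$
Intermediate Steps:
$4133983 + \sqrt{2053844 + 662207} = 4133983 + \sqrt{2716051}$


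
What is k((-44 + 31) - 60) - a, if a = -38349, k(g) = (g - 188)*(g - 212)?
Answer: 112734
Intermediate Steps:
k(g) = (-212 + g)*(-188 + g) (k(g) = (-188 + g)*(-212 + g) = (-212 + g)*(-188 + g))
k((-44 + 31) - 60) - a = (39856 + ((-44 + 31) - 60)² - 400*((-44 + 31) - 60)) - 1*(-38349) = (39856 + (-13 - 60)² - 400*(-13 - 60)) + 38349 = (39856 + (-73)² - 400*(-73)) + 38349 = (39856 + 5329 + 29200) + 38349 = 74385 + 38349 = 112734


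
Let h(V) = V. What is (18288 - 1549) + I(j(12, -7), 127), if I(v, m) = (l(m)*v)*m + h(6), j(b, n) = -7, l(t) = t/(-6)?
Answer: 213373/6 ≈ 35562.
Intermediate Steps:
l(t) = -t/6 (l(t) = t*(-⅙) = -t/6)
I(v, m) = 6 - v*m²/6 (I(v, m) = ((-m/6)*v)*m + 6 = (-m*v/6)*m + 6 = -v*m²/6 + 6 = 6 - v*m²/6)
(18288 - 1549) + I(j(12, -7), 127) = (18288 - 1549) + (6 - ⅙*(-7)*127²) = 16739 + (6 - ⅙*(-7)*16129) = 16739 + (6 + 112903/6) = 16739 + 112939/6 = 213373/6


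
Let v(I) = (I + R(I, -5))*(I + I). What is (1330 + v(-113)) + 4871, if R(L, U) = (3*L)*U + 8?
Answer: -353139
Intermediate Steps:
R(L, U) = 8 + 3*L*U (R(L, U) = 3*L*U + 8 = 8 + 3*L*U)
v(I) = 2*I*(8 - 14*I) (v(I) = (I + (8 + 3*I*(-5)))*(I + I) = (I + (8 - 15*I))*(2*I) = (8 - 14*I)*(2*I) = 2*I*(8 - 14*I))
(1330 + v(-113)) + 4871 = (1330 + 4*(-113)*(4 - 7*(-113))) + 4871 = (1330 + 4*(-113)*(4 + 791)) + 4871 = (1330 + 4*(-113)*795) + 4871 = (1330 - 359340) + 4871 = -358010 + 4871 = -353139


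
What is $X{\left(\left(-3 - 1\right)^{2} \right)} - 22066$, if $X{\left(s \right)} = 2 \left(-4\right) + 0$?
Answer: $-22074$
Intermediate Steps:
$X{\left(s \right)} = -8$ ($X{\left(s \right)} = -8 + 0 = -8$)
$X{\left(\left(-3 - 1\right)^{2} \right)} - 22066 = -8 - 22066 = -22074$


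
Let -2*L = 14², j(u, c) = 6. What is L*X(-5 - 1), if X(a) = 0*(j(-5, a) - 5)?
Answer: 0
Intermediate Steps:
L = -98 (L = -½*14² = -½*196 = -98)
X(a) = 0 (X(a) = 0*(6 - 5) = 0*1 = 0)
L*X(-5 - 1) = -98*0 = 0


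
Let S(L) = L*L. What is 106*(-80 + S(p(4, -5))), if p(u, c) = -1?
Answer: -8374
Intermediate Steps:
S(L) = L²
106*(-80 + S(p(4, -5))) = 106*(-80 + (-1)²) = 106*(-80 + 1) = 106*(-79) = -8374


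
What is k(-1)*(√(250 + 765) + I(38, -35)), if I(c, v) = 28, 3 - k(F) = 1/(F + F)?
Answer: 98 + 7*√1015/2 ≈ 209.51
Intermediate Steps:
k(F) = 3 - 1/(2*F) (k(F) = 3 - 1/(F + F) = 3 - 1/(2*F))
k(-1)*(√(250 + 765) + I(38, -35)) = (3 - ½/(-1))*(√(250 + 765) + 28) = (3 - ½*(-1))*(√1015 + 28) = (3 + ½)*(28 + √1015) = 7*(28 + √1015)/2 = 98 + 7*√1015/2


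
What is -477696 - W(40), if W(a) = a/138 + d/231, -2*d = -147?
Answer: -725143451/1518 ≈ -4.7770e+5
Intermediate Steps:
d = 147/2 (d = -½*(-147) = 147/2 ≈ 73.500)
W(a) = 7/22 + a/138 (W(a) = a/138 + (147/2)/231 = a*(1/138) + (147/2)*(1/231) = a/138 + 7/22 = 7/22 + a/138)
-477696 - W(40) = -477696 - (7/22 + (1/138)*40) = -477696 - (7/22 + 20/69) = -477696 - 1*923/1518 = -477696 - 923/1518 = -725143451/1518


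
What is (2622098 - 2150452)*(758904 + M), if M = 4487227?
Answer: 2474316701626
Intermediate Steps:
(2622098 - 2150452)*(758904 + M) = (2622098 - 2150452)*(758904 + 4487227) = 471646*5246131 = 2474316701626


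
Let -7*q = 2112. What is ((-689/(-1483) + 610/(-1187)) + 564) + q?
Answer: 3231341847/12322247 ≈ 262.24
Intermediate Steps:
q = -2112/7 (q = -⅐*2112 = -2112/7 ≈ -301.71)
((-689/(-1483) + 610/(-1187)) + 564) + q = ((-689/(-1483) + 610/(-1187)) + 564) - 2112/7 = ((-689*(-1/1483) + 610*(-1/1187)) + 564) - 2112/7 = ((689/1483 - 610/1187) + 564) - 2112/7 = (-86787/1760321 + 564) - 2112/7 = 992734257/1760321 - 2112/7 = 3231341847/12322247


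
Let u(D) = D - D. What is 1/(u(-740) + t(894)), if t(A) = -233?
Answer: -1/233 ≈ -0.0042918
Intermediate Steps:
u(D) = 0
1/(u(-740) + t(894)) = 1/(0 - 233) = 1/(-233) = -1/233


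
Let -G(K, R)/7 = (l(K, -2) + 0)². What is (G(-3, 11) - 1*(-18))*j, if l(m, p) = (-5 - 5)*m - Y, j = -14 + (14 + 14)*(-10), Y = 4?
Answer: 1385916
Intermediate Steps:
j = -294 (j = -14 + 28*(-10) = -14 - 280 = -294)
l(m, p) = -4 - 10*m (l(m, p) = (-5 - 5)*m - 1*4 = -10*m - 4 = -4 - 10*m)
G(K, R) = -7*(-4 - 10*K)² (G(K, R) = -7*((-4 - 10*K) + 0)² = -7*(-4 - 10*K)²)
(G(-3, 11) - 1*(-18))*j = (-28*(2 + 5*(-3))² - 1*(-18))*(-294) = (-28*(2 - 15)² + 18)*(-294) = (-28*(-13)² + 18)*(-294) = (-28*169 + 18)*(-294) = (-4732 + 18)*(-294) = -4714*(-294) = 1385916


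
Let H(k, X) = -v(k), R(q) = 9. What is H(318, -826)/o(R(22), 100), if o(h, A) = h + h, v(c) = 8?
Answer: -4/9 ≈ -0.44444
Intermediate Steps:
H(k, X) = -8 (H(k, X) = -1*8 = -8)
o(h, A) = 2*h
H(318, -826)/o(R(22), 100) = -8/(2*9) = -8/18 = -8*1/18 = -4/9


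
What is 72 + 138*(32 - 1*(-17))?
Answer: 6834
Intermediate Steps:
72 + 138*(32 - 1*(-17)) = 72 + 138*(32 + 17) = 72 + 138*49 = 72 + 6762 = 6834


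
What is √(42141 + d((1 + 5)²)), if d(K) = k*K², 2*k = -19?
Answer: √29829 ≈ 172.71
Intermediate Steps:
k = -19/2 (k = (½)*(-19) = -19/2 ≈ -9.5000)
d(K) = -19*K²/2
√(42141 + d((1 + 5)²)) = √(42141 - 19*(1 + 5)⁴/2) = √(42141 - 19*(6²)²/2) = √(42141 - 19/2*36²) = √(42141 - 19/2*1296) = √(42141 - 12312) = √29829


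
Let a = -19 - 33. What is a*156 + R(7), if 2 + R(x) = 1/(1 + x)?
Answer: -64911/8 ≈ -8113.9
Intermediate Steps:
R(x) = -2 + 1/(1 + x)
a = -52
a*156 + R(7) = -52*156 + (-1 - 2*7)/(1 + 7) = -8112 + (-1 - 14)/8 = -8112 + (1/8)*(-15) = -8112 - 15/8 = -64911/8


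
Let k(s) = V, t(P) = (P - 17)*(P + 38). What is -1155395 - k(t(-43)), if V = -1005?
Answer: -1154390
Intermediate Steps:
t(P) = (-17 + P)*(38 + P)
k(s) = -1005
-1155395 - k(t(-43)) = -1155395 - 1*(-1005) = -1155395 + 1005 = -1154390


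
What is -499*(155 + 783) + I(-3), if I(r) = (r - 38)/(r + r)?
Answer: -2808331/6 ≈ -4.6806e+5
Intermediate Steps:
I(r) = (-38 + r)/(2*r) (I(r) = (-38 + r)/((2*r)) = (-38 + r)*(1/(2*r)) = (-38 + r)/(2*r))
-499*(155 + 783) + I(-3) = -499*(155 + 783) + (1/2)*(-38 - 3)/(-3) = -499*938 + (1/2)*(-1/3)*(-41) = -468062 + 41/6 = -2808331/6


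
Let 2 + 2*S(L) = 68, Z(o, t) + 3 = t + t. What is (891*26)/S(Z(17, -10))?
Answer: 702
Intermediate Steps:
Z(o, t) = -3 + 2*t (Z(o, t) = -3 + (t + t) = -3 + 2*t)
S(L) = 33 (S(L) = -1 + (1/2)*68 = -1 + 34 = 33)
(891*26)/S(Z(17, -10)) = (891*26)/33 = 23166*(1/33) = 702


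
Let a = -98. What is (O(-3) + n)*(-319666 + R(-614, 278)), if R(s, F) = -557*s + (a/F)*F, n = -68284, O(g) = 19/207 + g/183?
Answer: -19170624293144/12627 ≈ -1.5182e+9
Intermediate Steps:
O(g) = 19/207 + g/183 (O(g) = 19*(1/207) + g*(1/183) = 19/207 + g/183)
R(s, F) = -98 - 557*s (R(s, F) = -557*s + (-98/F)*F = -557*s - 98 = -98 - 557*s)
(O(-3) + n)*(-319666 + R(-614, 278)) = ((19/207 + (1/183)*(-3)) - 68284)*(-319666 + (-98 - 557*(-614))) = ((19/207 - 1/61) - 68284)*(-319666 + (-98 + 341998)) = (952/12627 - 68284)*(-319666 + 341900) = -862221116/12627*22234 = -19170624293144/12627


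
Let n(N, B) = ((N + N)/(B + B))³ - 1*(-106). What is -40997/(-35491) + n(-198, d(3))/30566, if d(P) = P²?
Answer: 439484090/542408953 ≈ 0.81024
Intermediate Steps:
n(N, B) = 106 + N³/B³ (n(N, B) = ((2*N)/((2*B)))³ + 106 = ((2*N)*(1/(2*B)))³ + 106 = (N/B)³ + 106 = N³/B³ + 106 = 106 + N³/B³)
-40997/(-35491) + n(-198, d(3))/30566 = -40997/(-35491) + (106 + (-198)³/(3²)³)/30566 = -40997*(-1/35491) + (106 - 7762392/9³)*(1/30566) = 40997/35491 + (106 + (1/729)*(-7762392))*(1/30566) = 40997/35491 + (106 - 10648)*(1/30566) = 40997/35491 - 10542*1/30566 = 40997/35491 - 5271/15283 = 439484090/542408953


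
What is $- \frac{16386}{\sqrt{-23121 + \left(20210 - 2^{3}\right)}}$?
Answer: $\frac{5462 i \sqrt{2919}}{973} \approx 303.29 i$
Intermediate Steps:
$- \frac{16386}{\sqrt{-23121 + \left(20210 - 2^{3}\right)}} = - \frac{16386}{\sqrt{-23121 + \left(20210 - 8\right)}} = - \frac{16386}{\sqrt{-23121 + 20202}} = - \frac{16386}{\sqrt{-2919}} = - \frac{16386}{i \sqrt{2919}} = - 16386 \left(- \frac{i \sqrt{2919}}{2919}\right) = \frac{5462 i \sqrt{2919}}{973}$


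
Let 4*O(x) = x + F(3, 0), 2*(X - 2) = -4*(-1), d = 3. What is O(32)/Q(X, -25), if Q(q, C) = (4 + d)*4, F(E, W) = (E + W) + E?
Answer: 19/56 ≈ 0.33929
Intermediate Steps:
X = 4 (X = 2 + (-4*(-1))/2 = 2 + (1/2)*4 = 2 + 2 = 4)
F(E, W) = W + 2*E
Q(q, C) = 28 (Q(q, C) = (4 + 3)*4 = 7*4 = 28)
O(x) = 3/2 + x/4 (O(x) = (x + (0 + 2*3))/4 = (x + (0 + 6))/4 = (x + 6)/4 = (6 + x)/4 = 3/2 + x/4)
O(32)/Q(X, -25) = (3/2 + (1/4)*32)/28 = (3/2 + 8)*(1/28) = (19/2)*(1/28) = 19/56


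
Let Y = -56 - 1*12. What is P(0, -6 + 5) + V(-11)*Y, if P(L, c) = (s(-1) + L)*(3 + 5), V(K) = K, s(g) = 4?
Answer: 780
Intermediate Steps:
Y = -68 (Y = -56 - 12 = -68)
P(L, c) = 32 + 8*L (P(L, c) = (4 + L)*(3 + 5) = (4 + L)*8 = 32 + 8*L)
P(0, -6 + 5) + V(-11)*Y = (32 + 8*0) - 11*(-68) = (32 + 0) + 748 = 32 + 748 = 780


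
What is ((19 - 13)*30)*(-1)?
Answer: -180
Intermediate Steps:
((19 - 13)*30)*(-1) = (6*30)*(-1) = 180*(-1) = -180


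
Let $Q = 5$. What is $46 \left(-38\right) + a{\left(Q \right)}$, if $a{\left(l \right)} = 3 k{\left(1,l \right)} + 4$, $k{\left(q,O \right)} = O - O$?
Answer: $-1744$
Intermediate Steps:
$k{\left(q,O \right)} = 0$
$a{\left(l \right)} = 4$ ($a{\left(l \right)} = 3 \cdot 0 + 4 = 0 + 4 = 4$)
$46 \left(-38\right) + a{\left(Q \right)} = 46 \left(-38\right) + 4 = -1748 + 4 = -1744$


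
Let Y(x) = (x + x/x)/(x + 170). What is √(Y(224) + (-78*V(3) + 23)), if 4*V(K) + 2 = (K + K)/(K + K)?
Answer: √1671545/197 ≈ 6.5629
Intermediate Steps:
V(K) = -¼ (V(K) = -½ + ((K + K)/(K + K))/4 = -½ + ((2*K)/((2*K)))/4 = -½ + ((2*K)*(1/(2*K)))/4 = -½ + (¼)*1 = -½ + ¼ = -¼)
Y(x) = (1 + x)/(170 + x) (Y(x) = (x + 1)/(170 + x) = (1 + x)/(170 + x))
√(Y(224) + (-78*V(3) + 23)) = √((1 + 224)/(170 + 224) + (-78*(-¼) + 23)) = √(225/394 + (39/2 + 23)) = √((1/394)*225 + 85/2) = √(225/394 + 85/2) = √(8485/197) = √1671545/197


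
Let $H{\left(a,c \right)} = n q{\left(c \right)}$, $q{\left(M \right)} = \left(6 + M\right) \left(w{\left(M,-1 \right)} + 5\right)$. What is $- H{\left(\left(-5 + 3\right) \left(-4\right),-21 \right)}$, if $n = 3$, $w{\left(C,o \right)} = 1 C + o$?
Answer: $-765$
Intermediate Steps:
$w{\left(C,o \right)} = C + o$
$q{\left(M \right)} = \left(4 + M\right) \left(6 + M\right)$ ($q{\left(M \right)} = \left(6 + M\right) \left(\left(M - 1\right) + 5\right) = \left(6 + M\right) \left(\left(-1 + M\right) + 5\right) = \left(6 + M\right) \left(4 + M\right) = \left(4 + M\right) \left(6 + M\right)$)
$H{\left(a,c \right)} = 72 + 3 c^{2} + 30 c$ ($H{\left(a,c \right)} = 3 \left(24 + c^{2} + 10 c\right) = 72 + 3 c^{2} + 30 c$)
$- H{\left(\left(-5 + 3\right) \left(-4\right),-21 \right)} = - (72 + 3 \left(-21\right)^{2} + 30 \left(-21\right)) = - (72 + 3 \cdot 441 - 630) = - (72 + 1323 - 630) = \left(-1\right) 765 = -765$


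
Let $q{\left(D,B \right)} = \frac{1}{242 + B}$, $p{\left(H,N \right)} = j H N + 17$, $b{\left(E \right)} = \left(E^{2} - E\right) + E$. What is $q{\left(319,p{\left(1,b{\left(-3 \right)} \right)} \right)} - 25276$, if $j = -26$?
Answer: $- \frac{631899}{25} \approx -25276.0$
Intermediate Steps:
$b{\left(E \right)} = E^{2}$
$p{\left(H,N \right)} = 17 - 26 H N$ ($p{\left(H,N \right)} = - 26 H N + 17 = 17 - 26 H N$)
$q{\left(319,p{\left(1,b{\left(-3 \right)} \right)} \right)} - 25276 = \frac{1}{242 + \left(17 - 26 \left(-3\right)^{2}\right)} - 25276 = \frac{1}{242 + \left(17 - 26 \cdot 9\right)} - 25276 = \frac{1}{242 + \left(17 - 234\right)} - 25276 = \frac{1}{242 - 217} - 25276 = \frac{1}{25} - 25276 = - \frac{631899}{25}$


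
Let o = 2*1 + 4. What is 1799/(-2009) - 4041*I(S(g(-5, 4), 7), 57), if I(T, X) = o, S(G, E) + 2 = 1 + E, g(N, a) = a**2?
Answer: -6958859/287 ≈ -24247.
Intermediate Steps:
o = 6 (o = 2 + 4 = 6)
S(G, E) = -1 + E (S(G, E) = -2 + (1 + E) = -1 + E)
I(T, X) = 6
1799/(-2009) - 4041*I(S(g(-5, 4), 7), 57) = 1799/(-2009) - 4041/(1/6) = 1799*(-1/2009) - 4041/1/6 = -257/287 - 4041*6 = -257/287 - 24246 = -6958859/287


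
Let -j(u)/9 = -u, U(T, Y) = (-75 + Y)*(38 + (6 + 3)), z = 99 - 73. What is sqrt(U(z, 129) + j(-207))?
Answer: 15*sqrt(3) ≈ 25.981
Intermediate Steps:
z = 26
U(T, Y) = -3525 + 47*Y (U(T, Y) = (-75 + Y)*(38 + 9) = (-75 + Y)*47 = -3525 + 47*Y)
j(u) = 9*u (j(u) = -(-9)*u = 9*u)
sqrt(U(z, 129) + j(-207)) = sqrt((-3525 + 47*129) + 9*(-207)) = sqrt((-3525 + 6063) - 1863) = sqrt(2538 - 1863) = sqrt(675) = 15*sqrt(3)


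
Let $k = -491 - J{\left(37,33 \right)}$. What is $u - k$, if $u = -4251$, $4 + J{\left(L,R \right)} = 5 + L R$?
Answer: $-2538$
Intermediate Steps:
$J{\left(L,R \right)} = 1 + L R$ ($J{\left(L,R \right)} = -4 + \left(5 + L R\right) = 1 + L R$)
$k = -1713$ ($k = -491 - \left(1 + 37 \cdot 33\right) = -491 - \left(1 + 1221\right) = -491 - 1222 = -1713$)
$u - k = -4251 - -1713 = -4251 + 1713 = -2538$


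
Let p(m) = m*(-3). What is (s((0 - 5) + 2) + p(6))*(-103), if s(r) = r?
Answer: 2163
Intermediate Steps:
p(m) = -3*m
(s((0 - 5) + 2) + p(6))*(-103) = (((0 - 5) + 2) - 3*6)*(-103) = ((-5 + 2) - 18)*(-103) = (-3 - 18)*(-103) = -21*(-103) = 2163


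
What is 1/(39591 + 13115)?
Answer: 1/52706 ≈ 1.8973e-5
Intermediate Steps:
1/(39591 + 13115) = 1/52706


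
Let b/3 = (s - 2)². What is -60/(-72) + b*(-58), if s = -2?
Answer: -16699/6 ≈ -2783.2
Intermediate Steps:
b = 48 (b = 3*(-2 - 2)² = 3*(-4)² = 3*16 = 48)
-60/(-72) + b*(-58) = -60/(-72) + 48*(-58) = -60*(-1/72) - 2784 = ⅚ - 2784 = -16699/6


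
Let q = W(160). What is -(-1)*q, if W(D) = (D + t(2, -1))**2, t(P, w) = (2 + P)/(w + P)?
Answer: 26896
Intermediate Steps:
t(P, w) = (2 + P)/(P + w)
W(D) = (4 + D)**2 (W(D) = (D + (2 + 2)/(2 - 1))**2 = (D + 4/1)**2 = (D + 1*4)**2 = (D + 4)**2 = (4 + D)**2)
q = 26896 (q = (4 + 160)**2 = 164**2 = 26896)
-(-1)*q = -(-1)*26896 = -1*(-26896) = 26896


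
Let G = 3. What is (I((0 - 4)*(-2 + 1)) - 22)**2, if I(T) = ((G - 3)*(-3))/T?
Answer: 484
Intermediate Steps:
I(T) = 0 (I(T) = ((3 - 3)*(-3))/T = (0*(-3))/T = 0/T = 0)
(I((0 - 4)*(-2 + 1)) - 22)**2 = (0 - 22)**2 = (-22)**2 = 484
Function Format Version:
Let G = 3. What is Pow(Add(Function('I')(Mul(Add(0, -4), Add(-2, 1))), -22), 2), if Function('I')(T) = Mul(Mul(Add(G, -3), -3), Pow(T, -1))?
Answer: 484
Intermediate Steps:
Function('I')(T) = 0 (Function('I')(T) = Mul(Mul(Add(3, -3), -3), Pow(T, -1)) = Mul(Mul(0, -3), Pow(T, -1)) = Mul(0, Pow(T, -1)) = 0)
Pow(Add(Function('I')(Mul(Add(0, -4), Add(-2, 1))), -22), 2) = Pow(Add(0, -22), 2) = Pow(-22, 2) = 484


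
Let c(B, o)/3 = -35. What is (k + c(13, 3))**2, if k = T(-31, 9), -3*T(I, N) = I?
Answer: 80656/9 ≈ 8961.8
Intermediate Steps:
T(I, N) = -I/3
k = 31/3 (k = -1/3*(-31) = 31/3 ≈ 10.333)
c(B, o) = -105 (c(B, o) = 3*(-35) = -105)
(k + c(13, 3))**2 = (31/3 - 105)**2 = (-284/3)**2 = 80656/9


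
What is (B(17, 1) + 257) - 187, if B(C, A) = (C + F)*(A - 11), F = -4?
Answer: -60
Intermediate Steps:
B(C, A) = (-11 + A)*(-4 + C) (B(C, A) = (C - 4)*(A - 11) = (-4 + C)*(-11 + A) = (-11 + A)*(-4 + C))
(B(17, 1) + 257) - 187 = ((44 - 11*17 - 4*1 + 1*17) + 257) - 187 = ((44 - 187 - 4 + 17) + 257) - 187 = (-130 + 257) - 187 = 127 - 187 = -60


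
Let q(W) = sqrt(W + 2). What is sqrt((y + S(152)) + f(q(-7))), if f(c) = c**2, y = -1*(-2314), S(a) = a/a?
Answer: sqrt(2310) ≈ 48.062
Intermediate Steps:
q(W) = sqrt(2 + W)
S(a) = 1
y = 2314
sqrt((y + S(152)) + f(q(-7))) = sqrt((2314 + 1) + (sqrt(2 - 7))**2) = sqrt(2315 + (sqrt(-5))**2) = sqrt(2315 + (I*sqrt(5))**2) = sqrt(2315 - 5) = sqrt(2310)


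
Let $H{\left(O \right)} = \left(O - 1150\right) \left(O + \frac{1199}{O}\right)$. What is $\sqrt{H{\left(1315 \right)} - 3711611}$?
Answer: $\frac{i \sqrt{241710071363}}{263} \approx 1869.4 i$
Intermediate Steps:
$H{\left(O \right)} = \left(-1150 + O\right) \left(O + \frac{1199}{O}\right)$
$\sqrt{H{\left(1315 \right)} - 3711611} = \sqrt{\left(1199 + 1315^{2} - \frac{1378850}{1315} - 1512250\right) - 3711611} = \sqrt{\left(1199 + 1729225 - \frac{275770}{263} - 1512250\right) - 3711611} = \sqrt{\frac{57103992}{263} - 3711611} = \sqrt{- \frac{919049701}{263}} = \frac{i \sqrt{241710071363}}{263}$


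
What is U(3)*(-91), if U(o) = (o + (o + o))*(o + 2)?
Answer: -4095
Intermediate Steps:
U(o) = 3*o*(2 + o) (U(o) = (o + 2*o)*(2 + o) = (3*o)*(2 + o) = 3*o*(2 + o))
U(3)*(-91) = (3*3*(2 + 3))*(-91) = (3*3*5)*(-91) = 45*(-91) = -4095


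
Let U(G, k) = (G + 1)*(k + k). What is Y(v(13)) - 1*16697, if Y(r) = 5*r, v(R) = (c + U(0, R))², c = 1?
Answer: -13052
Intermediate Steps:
U(G, k) = 2*k*(1 + G) (U(G, k) = (1 + G)*(2*k) = 2*k*(1 + G))
v(R) = (1 + 2*R)² (v(R) = (1 + 2*R*(1 + 0))² = (1 + 2*R*1)² = (1 + 2*R)²)
Y(v(13)) - 1*16697 = 5*(1 + 2*13)² - 1*16697 = 5*(1 + 26)² - 16697 = 5*27² - 16697 = 5*729 - 16697 = 3645 - 16697 = -13052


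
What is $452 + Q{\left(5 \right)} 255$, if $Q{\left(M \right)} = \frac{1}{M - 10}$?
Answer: $401$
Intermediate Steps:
$Q{\left(M \right)} = \frac{1}{-10 + M}$
$452 + Q{\left(5 \right)} 255 = 452 + \frac{1}{-10 + 5} \cdot 255 = 452 + \frac{1}{-5} \cdot 255 = 452 - 51 = 401$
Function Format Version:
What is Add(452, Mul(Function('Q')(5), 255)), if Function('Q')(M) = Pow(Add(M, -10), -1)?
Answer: 401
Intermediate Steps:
Function('Q')(M) = Pow(Add(-10, M), -1)
Add(452, Mul(Function('Q')(5), 255)) = Add(452, Mul(Pow(Add(-10, 5), -1), 255)) = Add(452, Mul(Pow(-5, -1), 255)) = Add(452, Mul(Rational(-1, 5), 255)) = Add(452, -51) = 401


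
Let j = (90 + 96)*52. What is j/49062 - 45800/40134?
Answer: -11915792/12622143 ≈ -0.94404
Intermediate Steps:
j = 9672 (j = 186*52 = 9672)
j/49062 - 45800/40134 = 9672/49062 - 45800/40134 = 9672*(1/49062) - 45800*1/40134 = 124/629 - 22900/20067 = -11915792/12622143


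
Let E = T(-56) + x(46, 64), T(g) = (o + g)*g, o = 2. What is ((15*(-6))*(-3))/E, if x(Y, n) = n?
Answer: 135/1544 ≈ 0.087435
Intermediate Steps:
T(g) = g*(2 + g) (T(g) = (2 + g)*g = g*(2 + g))
E = 3088 (E = -56*(2 - 56) + 64 = -56*(-54) + 64 = 3024 + 64 = 3088)
((15*(-6))*(-3))/E = ((15*(-6))*(-3))/3088 = -90*(-3)*(1/3088) = 270*(1/3088) = 135/1544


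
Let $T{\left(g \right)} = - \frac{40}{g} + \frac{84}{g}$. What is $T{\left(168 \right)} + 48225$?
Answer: $\frac{2025461}{42} \approx 48225.0$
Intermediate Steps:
$T{\left(g \right)} = \frac{44}{g}$
$T{\left(168 \right)} + 48225 = \frac{44}{168} + 48225 = 44 \cdot \frac{1}{168} + 48225 = \frac{11}{42} + 48225 = \frac{2025461}{42}$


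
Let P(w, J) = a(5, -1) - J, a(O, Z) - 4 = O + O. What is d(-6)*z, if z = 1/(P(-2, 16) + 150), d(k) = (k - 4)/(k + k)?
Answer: 5/888 ≈ 0.0056306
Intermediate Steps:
a(O, Z) = 4 + 2*O (a(O, Z) = 4 + (O + O) = 4 + 2*O)
P(w, J) = 14 - J (P(w, J) = (4 + 2*5) - J = (4 + 10) - J = 14 - J)
d(k) = (-4 + k)/(2*k) (d(k) = (-4 + k)/((2*k)) = (-4 + k)*(1/(2*k)) = (-4 + k)/(2*k))
z = 1/148 (z = 1/((14 - 1*16) + 150) = 1/((14 - 16) + 150) = 1/(-2 + 150) = 1/148 ≈ 0.0067568)
d(-6)*z = ((½)*(-4 - 6)/(-6))*(1/148) = ((½)*(-⅙)*(-10))*(1/148) = (⅚)*(1/148) = 5/888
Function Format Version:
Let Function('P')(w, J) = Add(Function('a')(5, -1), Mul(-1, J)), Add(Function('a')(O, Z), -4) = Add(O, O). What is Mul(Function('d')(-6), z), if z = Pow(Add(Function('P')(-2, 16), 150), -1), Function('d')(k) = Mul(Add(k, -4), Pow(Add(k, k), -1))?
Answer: Rational(5, 888) ≈ 0.0056306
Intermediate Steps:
Function('a')(O, Z) = Add(4, Mul(2, O)) (Function('a')(O, Z) = Add(4, Add(O, O)) = Add(4, Mul(2, O)))
Function('P')(w, J) = Add(14, Mul(-1, J)) (Function('P')(w, J) = Add(Add(4, Mul(2, 5)), Mul(-1, J)) = Add(Add(4, 10), Mul(-1, J)) = Add(14, Mul(-1, J)))
Function('d')(k) = Mul(Rational(1, 2), Pow(k, -1), Add(-4, k)) (Function('d')(k) = Mul(Add(-4, k), Pow(Mul(2, k), -1)) = Mul(Add(-4, k), Mul(Rational(1, 2), Pow(k, -1))) = Mul(Rational(1, 2), Pow(k, -1), Add(-4, k)))
z = Rational(1, 148) (z = Pow(Add(Add(14, Mul(-1, 16)), 150), -1) = Pow(Add(Add(14, -16), 150), -1) = Pow(Add(-2, 150), -1) = Pow(148, -1) = Rational(1, 148) ≈ 0.0067568)
Mul(Function('d')(-6), z) = Mul(Mul(Rational(1, 2), Pow(-6, -1), Add(-4, -6)), Rational(1, 148)) = Mul(Mul(Rational(1, 2), Rational(-1, 6), -10), Rational(1, 148)) = Mul(Rational(5, 6), Rational(1, 148)) = Rational(5, 888)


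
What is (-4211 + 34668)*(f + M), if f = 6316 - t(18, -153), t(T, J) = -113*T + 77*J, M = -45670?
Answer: -777841323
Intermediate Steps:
f = 20131 (f = 6316 - (-113*18 + 77*(-153)) = 6316 - (-2034 - 11781) = 6316 - 1*(-13815) = 6316 + 13815 = 20131)
(-4211 + 34668)*(f + M) = (-4211 + 34668)*(20131 - 45670) = 30457*(-25539) = -777841323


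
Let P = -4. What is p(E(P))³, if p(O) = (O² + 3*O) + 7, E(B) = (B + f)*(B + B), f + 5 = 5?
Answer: 1431435383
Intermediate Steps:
f = 0 (f = -5 + 5 = 0)
E(B) = 2*B² (E(B) = (B + 0)*(B + B) = B*(2*B) = 2*B²)
p(O) = 7 + O² + 3*O
p(E(P))³ = (7 + (2*(-4)²)² + 3*(2*(-4)²))³ = (7 + (2*16)² + 3*(2*16))³ = (7 + 32² + 3*32)³ = (7 + 1024 + 96)³ = 1127³ = 1431435383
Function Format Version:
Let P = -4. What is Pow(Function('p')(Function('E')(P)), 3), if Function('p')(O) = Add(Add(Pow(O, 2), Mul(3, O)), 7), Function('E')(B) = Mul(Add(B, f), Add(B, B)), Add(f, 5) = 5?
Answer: 1431435383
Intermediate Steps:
f = 0 (f = Add(-5, 5) = 0)
Function('E')(B) = Mul(2, Pow(B, 2)) (Function('E')(B) = Mul(Add(B, 0), Add(B, B)) = Mul(B, Mul(2, B)) = Mul(2, Pow(B, 2)))
Function('p')(O) = Add(7, Pow(O, 2), Mul(3, O))
Pow(Function('p')(Function('E')(P)), 3) = Pow(Add(7, Pow(Mul(2, Pow(-4, 2)), 2), Mul(3, Mul(2, Pow(-4, 2)))), 3) = Pow(Add(7, Pow(Mul(2, 16), 2), Mul(3, Mul(2, 16))), 3) = Pow(Add(7, Pow(32, 2), Mul(3, 32)), 3) = Pow(Add(7, 1024, 96), 3) = Pow(1127, 3) = 1431435383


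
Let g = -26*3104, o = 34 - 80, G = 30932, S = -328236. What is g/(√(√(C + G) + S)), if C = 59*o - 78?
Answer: 40352*I*√2/√(164118 - √7035) ≈ 140.9*I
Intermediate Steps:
o = -46
g = -80704
C = -2792 (C = 59*(-46) - 78 = -2714 - 78 = -2792)
g/(√(√(C + G) + S)) = -80704/√(√(-2792 + 30932) - 328236) = -80704/√(√28140 - 328236) = -80704/√(2*√7035 - 328236) = -80704/√(-328236 + 2*√7035)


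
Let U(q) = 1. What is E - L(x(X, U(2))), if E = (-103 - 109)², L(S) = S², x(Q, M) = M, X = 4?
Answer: 44943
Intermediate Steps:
E = 44944 (E = (-212)² = 44944)
E - L(x(X, U(2))) = 44944 - 1*1² = 44944 - 1*1 = 44944 - 1 = 44943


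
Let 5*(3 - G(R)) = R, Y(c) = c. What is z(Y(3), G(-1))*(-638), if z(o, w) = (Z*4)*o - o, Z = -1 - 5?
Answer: 47850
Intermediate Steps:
Z = -6
G(R) = 3 - R/5
z(o, w) = -25*o (z(o, w) = (-6*4)*o - o = -24*o - o = -25*o)
z(Y(3), G(-1))*(-638) = -25*3*(-638) = -75*(-638) = 47850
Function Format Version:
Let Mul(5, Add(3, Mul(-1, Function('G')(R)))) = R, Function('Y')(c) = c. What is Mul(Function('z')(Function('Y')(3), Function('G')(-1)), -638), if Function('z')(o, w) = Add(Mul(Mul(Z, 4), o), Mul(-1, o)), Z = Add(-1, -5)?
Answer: 47850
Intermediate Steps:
Z = -6
Function('G')(R) = Add(3, Mul(Rational(-1, 5), R))
Function('z')(o, w) = Mul(-25, o) (Function('z')(o, w) = Add(Mul(Mul(-6, 4), o), Mul(-1, o)) = Add(Mul(-24, o), Mul(-1, o)) = Mul(-25, o))
Mul(Function('z')(Function('Y')(3), Function('G')(-1)), -638) = Mul(Mul(-25, 3), -638) = Mul(-75, -638) = 47850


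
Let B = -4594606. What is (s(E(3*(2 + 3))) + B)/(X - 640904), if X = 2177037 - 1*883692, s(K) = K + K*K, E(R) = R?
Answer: -4594366/652441 ≈ -7.0418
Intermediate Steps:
s(K) = K + K²
X = 1293345 (X = 2177037 - 883692 = 1293345)
(s(E(3*(2 + 3))) + B)/(X - 640904) = ((3*(2 + 3))*(1 + 3*(2 + 3)) - 4594606)/(1293345 - 640904) = ((3*5)*(1 + 3*5) - 4594606)/652441 = (15*(1 + 15) - 4594606)*(1/652441) = (15*16 - 4594606)*(1/652441) = (240 - 4594606)*(1/652441) = -4594366*1/652441 = -4594366/652441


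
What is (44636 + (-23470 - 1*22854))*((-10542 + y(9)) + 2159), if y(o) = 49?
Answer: 14067792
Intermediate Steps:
(44636 + (-23470 - 1*22854))*((-10542 + y(9)) + 2159) = (44636 + (-23470 - 1*22854))*((-10542 + 49) + 2159) = (44636 + (-23470 - 22854))*(-10493 + 2159) = (44636 - 46324)*(-8334) = -1688*(-8334) = 14067792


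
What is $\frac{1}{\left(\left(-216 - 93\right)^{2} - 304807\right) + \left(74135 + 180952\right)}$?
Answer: $\frac{1}{45761} \approx 2.1853 \cdot 10^{-5}$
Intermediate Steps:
$\frac{1}{\left(\left(-216 - 93\right)^{2} - 304807\right) + \left(74135 + 180952\right)} = \frac{1}{\left(\left(-309\right)^{2} - 304807\right) + 255087} = \frac{1}{\left(95481 - 304807\right) + 255087} = \frac{1}{-209326 + 255087} = \frac{1}{45761}$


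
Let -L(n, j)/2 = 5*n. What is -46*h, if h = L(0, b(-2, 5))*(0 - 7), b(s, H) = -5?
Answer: 0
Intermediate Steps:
L(n, j) = -10*n
h = 0 (h = (-10*0)*(0 - 7) = 0*(-7) = 0)
-46*h = -46*0 = 0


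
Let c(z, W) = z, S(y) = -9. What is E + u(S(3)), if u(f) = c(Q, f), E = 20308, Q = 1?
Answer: 20309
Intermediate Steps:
u(f) = 1
E + u(S(3)) = 20308 + 1 = 20309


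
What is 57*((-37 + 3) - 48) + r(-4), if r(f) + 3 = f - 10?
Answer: -4691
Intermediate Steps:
r(f) = -13 + f (r(f) = -3 + (f - 10) = -3 + (-10 + f) = -13 + f)
57*((-37 + 3) - 48) + r(-4) = 57*((-37 + 3) - 48) + (-13 - 4) = 57*(-34 - 48) - 17 = 57*(-82) - 17 = -4674 - 17 = -4691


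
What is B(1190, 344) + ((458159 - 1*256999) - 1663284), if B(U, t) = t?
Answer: -1461780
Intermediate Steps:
B(1190, 344) + ((458159 - 1*256999) - 1663284) = 344 + ((458159 - 1*256999) - 1663284) = 344 + ((458159 - 256999) - 1663284) = 344 + (201160 - 1663284) = 344 - 1462124 = -1461780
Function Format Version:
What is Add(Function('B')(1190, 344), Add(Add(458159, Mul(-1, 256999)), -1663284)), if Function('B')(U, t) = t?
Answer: -1461780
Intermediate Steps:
Add(Function('B')(1190, 344), Add(Add(458159, Mul(-1, 256999)), -1663284)) = Add(344, Add(Add(458159, Mul(-1, 256999)), -1663284)) = Add(344, Add(Add(458159, -256999), -1663284)) = Add(344, Add(201160, -1663284)) = Add(344, -1462124) = -1461780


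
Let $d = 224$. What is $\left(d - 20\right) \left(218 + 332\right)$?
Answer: $112200$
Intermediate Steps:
$\left(d - 20\right) \left(218 + 332\right) = \left(224 - 20\right) \left(218 + 332\right) = 204 \cdot 550 = 112200$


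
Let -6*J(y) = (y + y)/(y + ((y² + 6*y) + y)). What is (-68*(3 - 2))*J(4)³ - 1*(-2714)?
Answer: 31656113/11664 ≈ 2714.0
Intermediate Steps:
J(y) = -y/(3*(y² + 8*y)) (J(y) = -(y + y)/(6*(y + ((y² + 6*y) + y))) = -2*y/(6*(y + (y² + 7*y))) = -2*y/(6*(y² + 8*y)) = -y/(3*(y² + 8*y)))
(-68*(3 - 2))*J(4)³ - 1*(-2714) = (-68*(3 - 2))*(-1/(24 + 3*4))³ - 1*(-2714) = (-68)*(-1/(24 + 12))³ + 2714 = (-17*4)*(-1/36)³ + 2714 = -68*(-1*1/36)³ + 2714 = -68*(-1/36)³ + 2714 = -68*(-1/46656) + 2714 = 17/11664 + 2714 = 31656113/11664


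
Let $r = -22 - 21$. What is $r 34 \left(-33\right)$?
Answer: $48246$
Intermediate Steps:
$r = -43$
$r 34 \left(-33\right) = \left(-43\right) 34 \left(-33\right) = \left(-1462\right) \left(-33\right) = 48246$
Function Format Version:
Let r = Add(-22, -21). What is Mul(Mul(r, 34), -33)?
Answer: 48246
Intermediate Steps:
r = -43
Mul(Mul(r, 34), -33) = Mul(Mul(-43, 34), -33) = Mul(-1462, -33) = 48246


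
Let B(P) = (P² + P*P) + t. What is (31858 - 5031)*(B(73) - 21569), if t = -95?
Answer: -295257962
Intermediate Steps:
B(P) = -95 + 2*P² (B(P) = (P² + P*P) - 95 = (P² + P²) - 95 = 2*P² - 95 = -95 + 2*P²)
(31858 - 5031)*(B(73) - 21569) = (31858 - 5031)*((-95 + 2*73²) - 21569) = 26827*((-95 + 2*5329) - 21569) = 26827*((-95 + 10658) - 21569) = 26827*(10563 - 21569) = 26827*(-11006) = -295257962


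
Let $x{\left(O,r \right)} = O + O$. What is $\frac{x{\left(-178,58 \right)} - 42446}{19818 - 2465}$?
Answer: $- \frac{42802}{17353} \approx -2.4665$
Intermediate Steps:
$x{\left(O,r \right)} = 2 O$
$\frac{x{\left(-178,58 \right)} - 42446}{19818 - 2465} = \frac{2 \left(-178\right) - 42446}{19818 - 2465} = \frac{-356 - 42446}{17353} = \left(-42802\right) \frac{1}{17353} = - \frac{42802}{17353}$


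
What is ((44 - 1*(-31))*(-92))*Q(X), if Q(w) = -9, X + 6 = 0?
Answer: 62100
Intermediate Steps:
X = -6 (X = -6 + 0 = -6)
((44 - 1*(-31))*(-92))*Q(X) = ((44 - 1*(-31))*(-92))*(-9) = ((44 + 31)*(-92))*(-9) = (75*(-92))*(-9) = -6900*(-9) = 62100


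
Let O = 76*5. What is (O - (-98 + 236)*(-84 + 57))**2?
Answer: 16859236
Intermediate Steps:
O = 380
(O - (-98 + 236)*(-84 + 57))**2 = (380 - (-98 + 236)*(-84 + 57))**2 = (380 - 138*(-27))**2 = (380 - 1*(-3726))**2 = (380 + 3726)**2 = 4106**2 = 16859236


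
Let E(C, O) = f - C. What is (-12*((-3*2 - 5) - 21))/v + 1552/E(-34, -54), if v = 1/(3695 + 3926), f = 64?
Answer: 143397512/49 ≈ 2.9265e+6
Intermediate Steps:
E(C, O) = 64 - C
v = 1/7621 ≈ 0.00013122
(-12*((-3*2 - 5) - 21))/v + 1552/E(-34, -54) = (-12*((-3*2 - 5) - 21))/(1/7621) + 1552/(64 - 1*(-34)) = -12*((-6 - 5) - 21)*7621 + 1552/(64 + 34) = -12*(-11 - 21)*7621 + 1552/98 = -12*(-32)*7621 + 1552*(1/98) = 384*7621 + 776/49 = 2926464 + 776/49 = 143397512/49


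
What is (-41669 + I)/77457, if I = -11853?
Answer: -53522/77457 ≈ -0.69099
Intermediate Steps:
(-41669 + I)/77457 = (-41669 - 11853)/77457 = -53522*1/77457 = -53522/77457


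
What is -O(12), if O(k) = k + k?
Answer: -24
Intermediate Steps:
O(k) = 2*k
-O(12) = -2*12 = -1*24 = -24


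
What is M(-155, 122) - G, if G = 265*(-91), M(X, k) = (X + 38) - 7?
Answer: 23991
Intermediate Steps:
M(X, k) = 31 + X (M(X, k) = (38 + X) - 7 = 31 + X)
G = -24115
M(-155, 122) - G = (31 - 155) - 1*(-24115) = -124 + 24115 = 23991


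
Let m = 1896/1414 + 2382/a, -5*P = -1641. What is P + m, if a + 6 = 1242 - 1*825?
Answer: 162401789/484295 ≈ 335.34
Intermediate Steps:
P = 1641/5 (P = -⅕*(-1641) = 1641/5 ≈ 328.20)
a = 411 (a = -6 + (1242 - 1*825) = -6 + (1242 - 825) = -6 + 417 = 411)
m = 691234/96859 (m = 1896/1414 + 2382/411 = 1896*(1/1414) + 2382*(1/411) = 948/707 + 794/137 = 691234/96859 ≈ 7.1365)
P + m = 1641/5 + 691234/96859 = 162401789/484295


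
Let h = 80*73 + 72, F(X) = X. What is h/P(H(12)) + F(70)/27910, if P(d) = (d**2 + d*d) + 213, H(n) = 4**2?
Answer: 16505467/2023475 ≈ 8.1570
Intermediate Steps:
H(n) = 16
P(d) = 213 + 2*d**2 (P(d) = (d**2 + d**2) + 213 = 2*d**2 + 213 = 213 + 2*d**2)
h = 5912 (h = 5840 + 72 = 5912)
h/P(H(12)) + F(70)/27910 = 5912/(213 + 2*16**2) + 70/27910 = 5912/(213 + 2*256) + 70*(1/27910) = 5912/(213 + 512) + 7/2791 = 5912/725 + 7/2791 = 16505467/2023475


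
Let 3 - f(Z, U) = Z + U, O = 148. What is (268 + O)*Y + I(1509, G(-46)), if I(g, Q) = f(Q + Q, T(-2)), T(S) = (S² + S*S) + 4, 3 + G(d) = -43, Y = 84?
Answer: 35027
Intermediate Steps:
G(d) = -46 (G(d) = -3 - 43 = -46)
T(S) = 4 + 2*S² (T(S) = (S² + S²) + 4 = 2*S² + 4 = 4 + 2*S²)
f(Z, U) = 3 - U - Z (f(Z, U) = 3 - (Z + U) = 3 - (U + Z) = 3 + (-U - Z) = 3 - U - Z)
I(g, Q) = -9 - 2*Q (I(g, Q) = 3 - (4 + 2*(-2)²) - (Q + Q) = 3 - (4 + 2*4) - 2*Q = 3 - (4 + 8) - 2*Q = 3 - 1*12 - 2*Q = 3 - 12 - 2*Q = -9 - 2*Q)
(268 + O)*Y + I(1509, G(-46)) = (268 + 148)*84 + (-9 - 2*(-46)) = 416*84 + (-9 + 92) = 34944 + 83 = 35027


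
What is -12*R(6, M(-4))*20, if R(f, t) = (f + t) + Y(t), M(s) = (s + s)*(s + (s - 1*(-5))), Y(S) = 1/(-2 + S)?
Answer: -79320/11 ≈ -7210.9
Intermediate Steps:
M(s) = 2*s*(5 + 2*s) (M(s) = (2*s)*(s + (s + 5)) = (2*s)*(s + (5 + s)) = (2*s)*(5 + 2*s) = 2*s*(5 + 2*s))
R(f, t) = f + t + 1/(-2 + t) (R(f, t) = (f + t) + 1/(-2 + t) = f + t + 1/(-2 + t))
-12*R(6, M(-4))*20 = -12*(1 + (-2 + 2*(-4)*(5 + 2*(-4)))*(6 + 2*(-4)*(5 + 2*(-4))))/(-2 + 2*(-4)*(5 + 2*(-4)))*20 = -12*(1 + (-2 + 2*(-4)*(5 - 8))*(6 + 2*(-4)*(5 - 8)))/(-2 + 2*(-4)*(5 - 8))*20 = -12*(1 + (-2 + 2*(-4)*(-3))*(6 + 2*(-4)*(-3)))/(-2 + 2*(-4)*(-3))*20 = -12*(1 + (-2 + 24)*(6 + 24))/(-2 + 24)*20 = -12*(1 + 22*30)/22*20 = -6*(1 + 660)/11*20 = -6*661/11*20 = -12*661/22*20 = -3966/11*20 = -79320/11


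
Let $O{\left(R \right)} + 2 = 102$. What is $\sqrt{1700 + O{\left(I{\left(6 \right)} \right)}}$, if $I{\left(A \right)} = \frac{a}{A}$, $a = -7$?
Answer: $30 \sqrt{2} \approx 42.426$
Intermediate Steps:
$I{\left(A \right)} = - \frac{7}{A}$
$O{\left(R \right)} = 100$ ($O{\left(R \right)} = -2 + 102 = 100$)
$\sqrt{1700 + O{\left(I{\left(6 \right)} \right)}} = \sqrt{1700 + 100} = \sqrt{1800} = 30 \sqrt{2}$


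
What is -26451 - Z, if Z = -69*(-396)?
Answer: -53775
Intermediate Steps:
Z = 27324
-26451 - Z = -26451 - 1*27324 = -26451 - 27324 = -53775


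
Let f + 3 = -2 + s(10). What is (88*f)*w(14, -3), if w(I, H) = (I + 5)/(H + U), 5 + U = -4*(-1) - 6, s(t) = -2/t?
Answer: 21736/25 ≈ 869.44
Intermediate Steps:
f = -26/5 (f = -3 + (-2 - 2/10) = -3 + (-2 - 2*⅒) = -3 + (-2 - ⅕) = -3 - 11/5 = -26/5 ≈ -5.2000)
U = -7 (U = -5 + (-4*(-1) - 6) = -5 + (4 - 6) = -5 - 2 = -7)
w(I, H) = (5 + I)/(-7 + H) (w(I, H) = (I + 5)/(H - 7) = (5 + I)/(-7 + H))
(88*f)*w(14, -3) = (88*(-26/5))*((5 + 14)/(-7 - 3)) = -2288*19/(5*(-10)) = -(-1144)*19/25 = -2288/5*(-19/10) = 21736/25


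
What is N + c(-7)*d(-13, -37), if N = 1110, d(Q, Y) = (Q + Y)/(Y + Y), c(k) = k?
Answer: 40895/37 ≈ 1105.3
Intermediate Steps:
d(Q, Y) = (Q + Y)/(2*Y) (d(Q, Y) = (Q + Y)/((2*Y)) = (Q + Y)*(1/(2*Y)) = (Q + Y)/(2*Y))
N + c(-7)*d(-13, -37) = 1110 - 7*(-13 - 37)/(2*(-37)) = 1110 - 7*(-1)*(-50)/(2*37) = 1110 - 7*25/37 = 1110 - 175/37 = 40895/37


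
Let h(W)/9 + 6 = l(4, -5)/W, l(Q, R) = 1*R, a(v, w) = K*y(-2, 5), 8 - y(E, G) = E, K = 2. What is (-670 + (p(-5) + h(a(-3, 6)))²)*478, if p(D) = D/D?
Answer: 9110919/8 ≈ 1.1389e+6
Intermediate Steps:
p(D) = 1
y(E, G) = 8 - E
a(v, w) = 20 (a(v, w) = 2*(8 - 1*(-2)) = 2*(8 + 2) = 2*10 = 20)
l(Q, R) = R
h(W) = -54 - 45/W (h(W) = -54 + 9*(-5/W) = -54 - 45/W)
(-670 + (p(-5) + h(a(-3, 6)))²)*478 = (-670 + (1 + (-54 - 45/20))²)*478 = (-670 + (1 + (-54 - 45*1/20))²)*478 = (-670 + (1 + (-54 - 9/4))²)*478 = (-670 + (1 - 225/4)²)*478 = (-670 + (-221/4)²)*478 = (-670 + 48841/16)*478 = (38121/16)*478 = 9110919/8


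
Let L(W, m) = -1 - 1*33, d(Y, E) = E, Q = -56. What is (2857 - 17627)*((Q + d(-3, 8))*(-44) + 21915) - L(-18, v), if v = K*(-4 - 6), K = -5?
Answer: -354878756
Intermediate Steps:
v = 50 (v = -5*(-4 - 6) = -5*(-10) = 50)
L(W, m) = -34 (L(W, m) = -1 - 33 = -34)
(2857 - 17627)*((Q + d(-3, 8))*(-44) + 21915) - L(-18, v) = (2857 - 17627)*((-56 + 8)*(-44) + 21915) - 1*(-34) = -14770*(-48*(-44) + 21915) + 34 = -14770*(2112 + 21915) + 34 = -14770*24027 + 34 = -354878790 + 34 = -354878756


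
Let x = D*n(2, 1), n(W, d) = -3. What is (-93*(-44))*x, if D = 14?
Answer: -171864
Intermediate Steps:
x = -42 (x = 14*(-3) = -42)
(-93*(-44))*x = -93*(-44)*(-42) = 4092*(-42) = -171864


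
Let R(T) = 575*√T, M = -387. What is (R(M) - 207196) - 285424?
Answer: -492620 + 1725*I*√43 ≈ -4.9262e+5 + 11312.0*I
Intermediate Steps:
(R(M) - 207196) - 285424 = (575*√(-387) - 207196) - 285424 = (575*(3*I*√43) - 207196) - 285424 = (1725*I*√43 - 207196) - 285424 = (-207196 + 1725*I*√43) - 285424 = -492620 + 1725*I*√43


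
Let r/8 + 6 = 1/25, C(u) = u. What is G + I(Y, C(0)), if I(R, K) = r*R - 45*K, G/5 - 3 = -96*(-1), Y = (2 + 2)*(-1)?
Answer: 17143/25 ≈ 685.72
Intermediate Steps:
Y = -4 (Y = 4*(-1) = -4)
r = -1192/25 (r = -48 + 8/25 = -1192/25 ≈ -47.680)
G = 495 (G = 15 + 5*(-96*(-1)) = 15 + 5*96 = 15 + 480 = 495)
I(R, K) = -45*K - 1192*R/25 (I(R, K) = -1192*R/25 - 45*K = -45*K - 1192*R/25)
G + I(Y, C(0)) = 495 + (-45*0 - 1192/25*(-4)) = 495 + (0 + 4768/25) = 495 + 4768/25 = 17143/25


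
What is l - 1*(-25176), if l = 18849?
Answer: 44025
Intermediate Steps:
l - 1*(-25176) = 18849 - 1*(-25176) = 18849 + 25176 = 44025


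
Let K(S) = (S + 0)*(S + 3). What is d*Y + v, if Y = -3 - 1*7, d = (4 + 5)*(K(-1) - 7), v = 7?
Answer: 817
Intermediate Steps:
K(S) = S*(3 + S)
d = -81 (d = (4 + 5)*(-(3 - 1) - 7) = 9*(-1*2 - 7) = 9*(-2 - 7) = 9*(-9) = -81)
Y = -10 (Y = -3 - 7 = -10)
d*Y + v = -81*(-10) + 7 = 810 + 7 = 817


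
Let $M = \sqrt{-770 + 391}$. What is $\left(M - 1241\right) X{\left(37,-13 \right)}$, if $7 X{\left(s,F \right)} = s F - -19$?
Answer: $81906 - 66 i \sqrt{379} \approx 81906.0 - 1284.9 i$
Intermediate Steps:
$M = i \sqrt{379}$ ($M = \sqrt{-379} = i \sqrt{379} \approx 19.468 i$)
$X{\left(s,F \right)} = \frac{19}{7} + \frac{F s}{7}$ ($X{\left(s,F \right)} = \frac{s F - -19}{7} = \frac{F s + 19}{7} = \frac{19 + F s}{7} = \frac{19}{7} + \frac{F s}{7}$)
$\left(M - 1241\right) X{\left(37,-13 \right)} = \left(i \sqrt{379} - 1241\right) \left(\frac{19}{7} + \frac{1}{7} \left(-13\right) 37\right) = \left(-1241 + i \sqrt{379}\right) \left(\frac{19}{7} - \frac{481}{7}\right) = \left(-1241 + i \sqrt{379}\right) \left(-66\right) = 81906 - 66 i \sqrt{379}$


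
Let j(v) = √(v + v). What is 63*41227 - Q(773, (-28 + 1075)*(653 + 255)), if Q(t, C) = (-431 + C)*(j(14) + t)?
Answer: -731942084 - 1900490*√7 ≈ -7.3697e+8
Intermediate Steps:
j(v) = √2*√v (j(v) = √(2*v) = √2*√v)
Q(t, C) = (-431 + C)*(t + 2*√7) (Q(t, C) = (-431 + C)*(√2*√14 + t) = (-431 + C)*(2*√7 + t) = (-431 + C)*(t + 2*√7))
63*41227 - Q(773, (-28 + 1075)*(653 + 255)) = 63*41227 - (-862*√7 - 431*773 + ((-28 + 1075)*(653 + 255))*773 + 2*((-28 + 1075)*(653 + 255))*√7) = 2597301 - (-862*√7 - 333163 + (1047*908)*773 + 2*(1047*908)*√7) = 2597301 - (-862*√7 - 333163 + 950676*773 + 2*950676*√7) = 2597301 - (-862*√7 - 333163 + 734872548 + 1901352*√7) = 2597301 - (734539385 + 1900490*√7) = 2597301 + (-734539385 - 1900490*√7) = -731942084 - 1900490*√7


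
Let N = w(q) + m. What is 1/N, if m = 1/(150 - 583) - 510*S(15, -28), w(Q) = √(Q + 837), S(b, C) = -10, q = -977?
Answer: 956193467/4876610721861 - 374978*I*√35/4876610721861 ≈ 0.00019608 - 4.5491e-7*I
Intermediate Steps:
w(Q) = √(837 + Q)
m = 2208299/433 (m = 1/(150 - 583) - 510*(-10) = 1/(-433) + 5100 = -1/433 + 5100 = 2208299/433 ≈ 5100.0)
N = 2208299/433 + 2*I*√35 (N = √(837 - 977) + 2208299/433 = √(-140) + 2208299/433 = 2*I*√35 + 2208299/433 = 2208299/433 + 2*I*√35 ≈ 5100.0 + 11.832*I)
1/N = 1/(2208299/433 + 2*I*√35)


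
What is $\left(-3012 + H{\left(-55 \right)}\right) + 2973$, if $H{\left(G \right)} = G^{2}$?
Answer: $2986$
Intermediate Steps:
$\left(-3012 + H{\left(-55 \right)}\right) + 2973 = \left(-3012 + \left(-55\right)^{2}\right) + 2973 = \left(-3012 + 3025\right) + 2973 = 13 + 2973 = 2986$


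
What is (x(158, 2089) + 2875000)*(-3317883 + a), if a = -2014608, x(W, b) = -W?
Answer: -15330069091422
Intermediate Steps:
(x(158, 2089) + 2875000)*(-3317883 + a) = (-1*158 + 2875000)*(-3317883 - 2014608) = (-158 + 2875000)*(-5332491) = 2874842*(-5332491) = -15330069091422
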